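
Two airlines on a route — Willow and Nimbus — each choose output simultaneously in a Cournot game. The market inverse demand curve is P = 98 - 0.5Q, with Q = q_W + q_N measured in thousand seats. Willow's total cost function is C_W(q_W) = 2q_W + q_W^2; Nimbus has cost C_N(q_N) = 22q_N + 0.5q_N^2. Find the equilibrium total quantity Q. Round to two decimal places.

Willow's profit: π_W = (98 - 0.5Q)q_W - (2q_W + q_W²). Setting ∂π_W/∂q_W = 0: 96 - 3q_W - (1/2)(q_N) = 0.
Nimbus's profit: π_N = (98 - 0.5Q)q_N - (22q_N + (1/2)q_N²). Setting ∂π_N/∂q_N = 0: 76 - 2q_N - (1/2)(q_W) = 0.
Rearranging gives the reaction functions q_W = (96 - (1/2)q_N)/3 and q_N = (76 - (1/2)q_W)/2.
Solving the pair: q_W = 616/23, q_N = 720/23.
Total output Q = 616/23 + 720/23 = 1336/23.

58.09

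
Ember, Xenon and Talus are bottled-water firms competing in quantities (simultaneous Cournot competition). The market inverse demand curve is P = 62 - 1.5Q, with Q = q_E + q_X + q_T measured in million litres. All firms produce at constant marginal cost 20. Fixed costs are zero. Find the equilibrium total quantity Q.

21

A representative firm's profit is π_i = q_i(62 - 1.5Q) - 20q_i.
Setting ∂π_i/∂q_i = 0 with rivals' quantities fixed: 42 - 3q_i - (3/2)·Σ_{j≠i} q_j = 0.
With identical firms every q_j equals q_i, so Σ_{j≠i} q_j = 2q_i and 42 = 6q_i, giving q_i = 7.
Total output Q = 7 + 7 + 7 = 21.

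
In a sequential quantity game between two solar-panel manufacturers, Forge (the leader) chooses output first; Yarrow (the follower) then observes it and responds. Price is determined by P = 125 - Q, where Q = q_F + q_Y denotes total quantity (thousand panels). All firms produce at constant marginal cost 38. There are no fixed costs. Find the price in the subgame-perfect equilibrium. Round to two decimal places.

Solve by backward induction. Given q_F, the follower Yarrow maximises π_Y = (125 - q_F - q_Y)q_Y - 38q_Y.
Follower FOC: 87 - q_F - 2q_Y = 0, so q_Y(q_F) = (87 - q_F)/2.
The leader anticipates this reaction. Substituting into P = 125 - Q gives P = 163/2 - (1/2)q_F, so π_F = (163/2 - (1/2)q_F)q_F - 38q_F.
Leader FOC: 87/2 - q_F = 0, so q_F = 87/2.
Then q_Y = (87 - 87/2)/2 = 87/4.
Total output Q = 261/4, so price P = 125 - 261/4 = 239/4.

59.75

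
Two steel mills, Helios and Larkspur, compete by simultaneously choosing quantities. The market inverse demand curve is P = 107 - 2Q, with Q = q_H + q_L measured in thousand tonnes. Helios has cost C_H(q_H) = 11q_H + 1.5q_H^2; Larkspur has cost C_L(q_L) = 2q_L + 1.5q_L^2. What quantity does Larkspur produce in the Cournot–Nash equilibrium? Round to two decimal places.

12.07

Helios's profit: π_H = (107 - 2Q)q_H - (11q_H + (3/2)q_H²). Setting ∂π_H/∂q_H = 0: 96 - 7q_H - 2(q_L) = 0.
Larkspur's first-order condition: 105 - 7q_L - 2(q_H) = 0.
Rearranging gives the reaction functions q_H = (96 - 2q_L)/7 and q_L = (105 - 2q_H)/7.
Solving the pair: q_H = 154/15, q_L = 181/15.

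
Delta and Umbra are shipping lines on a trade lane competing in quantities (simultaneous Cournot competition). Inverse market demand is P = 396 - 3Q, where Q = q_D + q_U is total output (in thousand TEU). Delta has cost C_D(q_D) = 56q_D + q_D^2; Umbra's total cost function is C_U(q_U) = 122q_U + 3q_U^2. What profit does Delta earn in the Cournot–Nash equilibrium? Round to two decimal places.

5609.49

Delta's profit: π_D = (396 - 3Q)q_D - (56q_D + q_D²). Setting ∂π_D/∂q_D = 0: 340 - 8q_D - 3(q_U) = 0.
Umbra's profit: π_U = (396 - 3Q)q_U - (122q_U + 3q_U²). Setting ∂π_U/∂q_U = 0: 274 - 12q_U - 3(q_D) = 0.
So q_D = (340 - 3q_U)/8 and q_U = (274 - 3q_D)/12.
Substituting one into the other gives q_D = 1086/29 and q_U = 1172/87.
Price P = 396 - 3·50.9195 = 243.2414.
Delta's profit: 243.2414·(1086/29) - 56·(1086/29) - (1086/29)² = 5609.4935.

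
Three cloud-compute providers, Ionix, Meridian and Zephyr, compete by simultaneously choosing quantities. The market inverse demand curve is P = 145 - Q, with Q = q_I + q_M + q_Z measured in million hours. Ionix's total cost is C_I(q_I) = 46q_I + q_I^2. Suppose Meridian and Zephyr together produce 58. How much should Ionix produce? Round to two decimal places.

10.25

With rivals' combined output fixed at 58, Ionix's profit is π_I = (145 - 58 - q_I)q_I - (46q_I + q_I²) = (87 - q_I)q_I - (46q_I + q_I²).
∂π_I/∂q_I = 41 - 4q_I = 0, so q_I = 41/4.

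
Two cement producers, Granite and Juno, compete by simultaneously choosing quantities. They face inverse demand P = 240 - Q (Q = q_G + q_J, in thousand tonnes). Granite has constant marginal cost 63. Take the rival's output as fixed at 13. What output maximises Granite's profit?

With the rival's output fixed at 13, Granite's profit is π_G = (240 - 13 - q_G)q_G - (63q_G) = (227 - q_G)q_G - (63q_G).
∂π_G/∂q_G = 164 - 2q_G = 0, so q_G = 82.

82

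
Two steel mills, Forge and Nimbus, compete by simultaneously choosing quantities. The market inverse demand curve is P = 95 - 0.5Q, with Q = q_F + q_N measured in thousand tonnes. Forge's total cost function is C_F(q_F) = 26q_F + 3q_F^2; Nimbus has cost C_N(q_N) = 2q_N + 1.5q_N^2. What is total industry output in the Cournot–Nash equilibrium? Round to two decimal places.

Forge's profit: π_F = (95 - 0.5Q)q_F - (26q_F + 3q_F²). Setting ∂π_F/∂q_F = 0: 69 - 7q_F - (1/2)(q_N) = 0.
Nimbus's profit: π_N = (95 - 0.5Q)q_N - (2q_N + (3/2)q_N²). Setting ∂π_N/∂q_N = 0: 93 - 4q_N - (1/2)(q_F) = 0.
So q_F = (69 - (1/2)q_N)/7 and q_N = (93 - (1/2)q_F)/4.
Substituting one into the other gives q_F = 306/37 and q_N = 822/37.
Total output Q = 306/37 + 822/37 = 1128/37.

30.49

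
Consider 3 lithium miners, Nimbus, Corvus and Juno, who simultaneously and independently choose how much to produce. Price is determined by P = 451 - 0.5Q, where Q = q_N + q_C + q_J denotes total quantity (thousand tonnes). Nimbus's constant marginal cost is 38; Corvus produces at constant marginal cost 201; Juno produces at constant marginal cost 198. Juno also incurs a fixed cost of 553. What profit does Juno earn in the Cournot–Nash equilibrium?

599

Nimbus's profit: π_N = (451 - 0.5Q)q_N - (38q_N). Setting ∂π_N/∂q_N = 0: 413 - q_N - (1/2)(q_C + q_J) = 0.
Corvus's first-order condition: 250 - q_C - (1/2)(q_N + q_J) = 0.
Juno's profit: π_J = (451 - 0.5Q)q_J - (198q_J). Setting ∂π_J/∂q_J = 0: 253 - q_J - (1/2)(q_N + q_C) = 0.
Adding the 3 conditions: 916 − Q − Q = 0, i.e. Q = 458.
Back-substituting: q_N = (413 − 229)/(1/2) = 368, q_C = (250 − 229)/(1/2) = 42, q_J = (253 − 229)/(1/2) = 48.
Price P = 451 - (1/2)·458 = 222.
Juno's profit: (222 - 198)·48 - 553 = 599.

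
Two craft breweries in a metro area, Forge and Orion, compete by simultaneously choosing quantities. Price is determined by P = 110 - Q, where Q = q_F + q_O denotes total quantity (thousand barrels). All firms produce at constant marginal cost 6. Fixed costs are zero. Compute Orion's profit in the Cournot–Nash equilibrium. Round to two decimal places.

Each firm earns π_i = (110 - Q)q_i - 6q_i.
First-order condition (treating rivals' output as given): 104 - 2q_i - q_j = 0.
With identical firms every q_j equals q_i, so q_j = q_i and 104 = 3q_i, giving q_i = 104/3.
Price P = 110 - 208/3 = 122/3.
Orion's profit: (122/3 - 6)·(104/3) = 1201.7778.

1201.78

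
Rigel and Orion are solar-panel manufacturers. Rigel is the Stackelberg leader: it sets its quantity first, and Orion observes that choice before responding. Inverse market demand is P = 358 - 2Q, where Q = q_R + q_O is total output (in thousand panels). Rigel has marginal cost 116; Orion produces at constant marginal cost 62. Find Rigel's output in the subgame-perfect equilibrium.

Solve by backward induction. Given q_R, the follower Orion maximises π_O = (358 - 2q_R - 2q_O)q_O - 62q_O.
Setting the follower's marginal profit to zero, 296 - 2q_R - 4q_O = 0, i.e. q_O = (296 - 2q_R)/4.
The leader anticipates this reaction. Substituting into P = 358 - 2Q gives P = 210 - q_R, so π_R = (210 - q_R)q_R - 116q_R.
Leader FOC: 94 - 2q_R = 0, so q_R = 47.
Then q_O = (296 - 2·47)/4 = 101/2.

47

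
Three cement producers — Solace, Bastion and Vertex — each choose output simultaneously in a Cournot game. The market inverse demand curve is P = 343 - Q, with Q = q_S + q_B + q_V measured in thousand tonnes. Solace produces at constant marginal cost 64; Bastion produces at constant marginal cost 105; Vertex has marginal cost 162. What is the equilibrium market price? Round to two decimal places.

168.50

Solace's profit: π_S = (343 - Q)q_S - (64q_S). Setting ∂π_S/∂q_S = 0: 279 - 2q_S - (q_B + q_V) = 0.
Bastion's first-order condition: 238 - 2q_B - (q_S + q_V) = 0.
Vertex's first-order condition: 181 - 2q_V - (q_S + q_B) = 0.
Adding the 3 first-order conditions: 698 − 4Q = 0, so Q = 349/2.
Back-substituting: q_S = (279 − 349/2) = 209/2, q_B = (238 − 349/2) = 127/2, q_V = (181 − 349/2) = 13/2.
Total output Q = 349/2, so price P = 343 - 349/2 = 337/2.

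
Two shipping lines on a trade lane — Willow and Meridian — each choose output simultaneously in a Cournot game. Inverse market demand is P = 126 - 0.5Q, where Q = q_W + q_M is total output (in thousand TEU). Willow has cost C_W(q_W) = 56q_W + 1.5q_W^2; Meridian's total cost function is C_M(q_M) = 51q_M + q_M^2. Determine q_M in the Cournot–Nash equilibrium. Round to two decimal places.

22.55

Willow's profit: π_W = (126 - 0.5Q)q_W - (56q_W + (3/2)q_W²). Setting ∂π_W/∂q_W = 0: 70 - 4q_W - (1/2)(q_M) = 0.
Meridian's profit: π_M = (126 - 0.5Q)q_M - (51q_M + q_M²). Setting ∂π_M/∂q_M = 0: 75 - 3q_M - (1/2)(q_W) = 0.
So q_W = (70 - (1/2)q_M)/4 and q_M = (75 - (1/2)q_W)/3.
Solving the pair: q_W = 690/47, q_M = 1060/47.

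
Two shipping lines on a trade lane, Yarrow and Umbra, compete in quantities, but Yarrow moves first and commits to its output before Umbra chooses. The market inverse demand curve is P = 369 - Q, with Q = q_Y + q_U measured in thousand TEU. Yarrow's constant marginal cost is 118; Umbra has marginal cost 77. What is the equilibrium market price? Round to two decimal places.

The follower Umbra best-responds to any q_Y: π_U = (369 - Q)q_U - 77q_U.
Follower FOC: 292 - q_Y - 2q_U = 0, so q_U(q_Y) = (292 - q_Y)/2.
Yarrow substitutes q_U(q_Y) into its own profit: π_Y = q_Y(369 - q_Y - (292 - q_Y)/2) - 118q_Y = (223 - (1/2)q_Y)q_Y - 118q_Y.
The leader's first-order condition 105 - q_Y = 0 yields q_Y = 105.
Then q_U = (292 - 105)/2 = 187/2.
Total output Q = 397/2, so price P = 369 - 397/2 = 341/2.

170.50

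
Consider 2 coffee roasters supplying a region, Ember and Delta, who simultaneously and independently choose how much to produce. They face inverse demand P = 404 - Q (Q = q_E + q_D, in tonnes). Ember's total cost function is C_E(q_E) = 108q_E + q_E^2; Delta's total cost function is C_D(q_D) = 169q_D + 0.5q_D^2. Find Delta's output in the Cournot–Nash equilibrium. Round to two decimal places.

Ember's profit: π_E = (404 - Q)q_E - (108q_E + q_E²). Setting ∂π_E/∂q_E = 0: 296 - 4q_E - (q_D) = 0.
Delta's first-order condition: 235 - 3q_D - (q_E) = 0.
Rearranging gives the reaction functions q_E = (296 - q_D)/4 and q_D = (235 - q_E)/3.
Substituting one into the other gives q_E = 653/11 and q_D = 644/11.

58.55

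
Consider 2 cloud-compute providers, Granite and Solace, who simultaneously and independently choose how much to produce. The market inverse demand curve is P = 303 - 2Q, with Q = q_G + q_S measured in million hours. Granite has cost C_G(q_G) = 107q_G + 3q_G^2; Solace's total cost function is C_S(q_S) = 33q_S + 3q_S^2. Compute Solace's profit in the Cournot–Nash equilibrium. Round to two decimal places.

Granite's profit: π_G = (303 - 2Q)q_G - (107q_G + 3q_G²). Setting ∂π_G/∂q_G = 0: 196 - 10q_G - 2(q_S) = 0.
Solace's profit: π_S = (303 - 2Q)q_S - (33q_S + 3q_S²). Setting ∂π_S/∂q_S = 0: 270 - 10q_S - 2(q_G) = 0.
Rearranging gives the reaction functions q_G = (196 - 2q_S)/10 and q_S = (270 - 2q_G)/10.
Substituting one into the other gives q_G = 355/24 and q_S = 577/24.
Price P = 303 - 2·(233/6) = 676/3.
Solace's profit: (676/3)·(577/24) - 33·(577/24) - 3(577/24)² = 2890.0087.

2890.01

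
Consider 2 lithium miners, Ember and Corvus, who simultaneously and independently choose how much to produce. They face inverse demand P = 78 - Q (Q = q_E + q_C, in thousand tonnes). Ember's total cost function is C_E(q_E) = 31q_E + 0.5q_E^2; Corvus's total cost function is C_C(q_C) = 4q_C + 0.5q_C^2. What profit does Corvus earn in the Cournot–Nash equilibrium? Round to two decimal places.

Ember's profit: π_E = (78 - Q)q_E - (31q_E + (1/2)q_E²). Setting ∂π_E/∂q_E = 0: 47 - 3q_E - (q_C) = 0.
Corvus's first-order condition: 74 - 3q_C - (q_E) = 0.
So q_E = (47 - q_C)/3 and q_C = (74 - q_E)/3.
Substituting one into the other gives q_E = 67/8 and q_C = 175/8.
Price P = 78 - 121/4 = 191/4.
Corvus's profit: (191/4)·(175/8) - 4·(175/8) - (1/2)(175/8)² = 717.7734.

717.77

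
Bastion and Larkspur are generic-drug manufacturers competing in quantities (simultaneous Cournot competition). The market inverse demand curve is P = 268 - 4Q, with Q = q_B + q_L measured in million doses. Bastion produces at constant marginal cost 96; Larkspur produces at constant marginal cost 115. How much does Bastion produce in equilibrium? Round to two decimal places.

15.92

Bastion's profit: π_B = (268 - 4Q)q_B - (96q_B). Setting ∂π_B/∂q_B = 0: 172 - 8q_B - 4(q_L) = 0.
Larkspur's first-order condition: 153 - 8q_L - 4(q_B) = 0.
So q_B = (172 - 4q_L)/8 and q_L = (153 - 4q_B)/8.
Substituting one into the other gives q_B = 191/12 and q_L = 67/6.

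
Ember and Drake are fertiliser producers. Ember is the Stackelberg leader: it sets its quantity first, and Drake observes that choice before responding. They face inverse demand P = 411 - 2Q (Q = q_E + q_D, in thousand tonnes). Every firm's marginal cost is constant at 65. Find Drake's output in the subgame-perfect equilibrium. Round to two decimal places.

Solve by backward induction. Given q_E, the follower Drake maximises π_D = (411 - 2q_E - 2q_D)q_D - 65q_D.
Follower FOC: 346 - 2q_E - 4q_D = 0, so q_D(q_E) = (346 - 2q_E)/4.
The leader anticipates this reaction. Substituting into P = 411 - 2Q gives P = 238 - q_E, so π_E = (238 - q_E)q_E - 65q_E.
The leader's first-order condition 173 - 2q_E = 0 yields q_E = 173/2.
Then q_D = (346 - 2·(173/2))/4 = 173/4.

43.25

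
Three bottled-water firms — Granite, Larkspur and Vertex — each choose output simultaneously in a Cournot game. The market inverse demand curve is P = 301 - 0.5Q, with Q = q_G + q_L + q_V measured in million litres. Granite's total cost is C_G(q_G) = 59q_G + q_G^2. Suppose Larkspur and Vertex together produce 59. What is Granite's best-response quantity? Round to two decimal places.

With rivals' combined output fixed at 59, Granite's profit is π_G = (301 - (1/2)·59 - (1/2)q_G)q_G - (59q_G + q_G²) = (543/2 - (1/2)q_G)q_G - (59q_G + q_G²).
∂π_G/∂q_G = 425/2 - 3q_G = 0, so q_G = 425/6.

70.83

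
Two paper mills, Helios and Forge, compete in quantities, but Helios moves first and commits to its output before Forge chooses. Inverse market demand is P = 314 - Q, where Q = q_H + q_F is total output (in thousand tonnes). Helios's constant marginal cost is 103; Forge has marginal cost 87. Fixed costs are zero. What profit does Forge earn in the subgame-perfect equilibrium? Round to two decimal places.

The follower Forge best-responds to any q_H: π_F = (314 - Q)q_F - 87q_F.
Follower FOC: 227 - q_H - 2q_F = 0, so q_F(q_H) = (227 - q_H)/2.
The leader anticipates this reaction. Substituting into P = 314 - Q gives P = 401/2 - (1/2)q_H, so π_H = (401/2 - (1/2)q_H)q_H - 103q_H.
Leader FOC: 195/2 - q_H = 0, so q_H = 195/2.
Then q_F = (227 - 195/2)/2 = 259/4.
Price P = 314 - 649/4 = 607/4.
Forge's profit: (607/4 - 87)·(259/4) = 4192.5625.

4192.56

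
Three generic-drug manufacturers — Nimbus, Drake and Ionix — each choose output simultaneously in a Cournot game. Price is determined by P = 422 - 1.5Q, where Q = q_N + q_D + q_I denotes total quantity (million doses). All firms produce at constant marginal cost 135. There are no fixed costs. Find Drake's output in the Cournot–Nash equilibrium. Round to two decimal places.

A representative firm's profit is π_i = q_i(422 - 1.5Q) - 135q_i.
Setting ∂π_i/∂q_i = 0 with rivals' quantities fixed: 287 - 3q_i - (3/2)·Σ_{j≠i} q_j = 0.
By symmetry each firm produces the same amount; substituting Σ_{j≠i} q_j = 2q_i yields q_i = 287/6.

47.83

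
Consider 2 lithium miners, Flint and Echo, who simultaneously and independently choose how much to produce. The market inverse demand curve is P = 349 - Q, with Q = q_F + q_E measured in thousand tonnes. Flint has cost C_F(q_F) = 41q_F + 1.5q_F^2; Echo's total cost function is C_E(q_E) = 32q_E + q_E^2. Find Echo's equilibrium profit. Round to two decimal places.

Flint's profit: π_F = (349 - Q)q_F - (41q_F + (3/2)q_F²). Setting ∂π_F/∂q_F = 0: 308 - 5q_F - (q_E) = 0.
Echo's first-order condition: 317 - 4q_E - (q_F) = 0.
Best responses: q_F = (308 - q_E)/5, q_E = (317 - q_F)/4.
Solving the pair: q_F = 915/19, q_E = 1277/19.
Price P = 349 - 115.3684 = 233.6316.
Echo's profit: 233.6316·(1277/19) - 32·(1277/19) - (1277/19)² = 9034.5097.

9034.51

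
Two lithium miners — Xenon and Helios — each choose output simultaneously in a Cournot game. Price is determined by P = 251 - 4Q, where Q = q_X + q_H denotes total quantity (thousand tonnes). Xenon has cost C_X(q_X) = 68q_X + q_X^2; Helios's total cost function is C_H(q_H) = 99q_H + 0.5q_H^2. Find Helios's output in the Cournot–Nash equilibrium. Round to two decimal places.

Xenon's profit: π_X = (251 - 4Q)q_X - (68q_X + q_X²). Setting ∂π_X/∂q_X = 0: 183 - 10q_X - 4(q_H) = 0.
Helios's profit: π_H = (251 - 4Q)q_H - (99q_H + (1/2)q_H²). Setting ∂π_H/∂q_H = 0: 152 - 9q_H - 4(q_X) = 0.
Rearranging gives the reaction functions q_X = (183 - 4q_H)/10 and q_H = (152 - 4q_X)/9.
Solving the pair: q_X = 1039/74, q_H = 394/37.

10.65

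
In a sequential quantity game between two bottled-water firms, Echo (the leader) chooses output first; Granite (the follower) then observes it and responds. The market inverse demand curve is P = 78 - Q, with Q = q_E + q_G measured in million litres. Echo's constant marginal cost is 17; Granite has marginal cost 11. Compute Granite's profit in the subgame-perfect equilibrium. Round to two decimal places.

390.06

Solve by backward induction. Given q_E, the follower Granite maximises π_G = (78 - q_E - q_G)q_G - 11q_G.
∂π_G/∂q_G = 67 - q_E - 2q_G = 0 gives the reaction function q_G = (67 - q_E)/2.
Echo substitutes q_G(q_E) into its own profit: π_E = q_E(78 - q_E - (67 - q_E)/2) - 17q_E = (89/2 - (1/2)q_E)q_E - 17q_E.
The leader's first-order condition 55/2 - q_E = 0 yields q_E = 55/2.
Then q_G = (67 - 55/2)/2 = 79/4.
Price P = 78 - 189/4 = 123/4.
Granite's profit: (123/4 - 11)·(79/4) = 390.0625.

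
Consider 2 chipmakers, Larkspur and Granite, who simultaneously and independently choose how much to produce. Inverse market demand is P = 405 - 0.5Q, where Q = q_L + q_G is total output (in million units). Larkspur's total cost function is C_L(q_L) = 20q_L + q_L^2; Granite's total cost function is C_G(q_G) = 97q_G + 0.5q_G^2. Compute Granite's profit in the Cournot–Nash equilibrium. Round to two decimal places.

Larkspur's profit: π_L = (405 - 0.5Q)q_L - (20q_L + q_L²). Setting ∂π_L/∂q_L = 0: 385 - 3q_L - (1/2)(q_G) = 0.
Granite's profit: π_G = (405 - 0.5Q)q_G - (97q_G + (1/2)q_G²). Setting ∂π_G/∂q_G = 0: 308 - 2q_G - (1/2)(q_L) = 0.
So q_L = (385 - (1/2)q_G)/3 and q_G = (308 - (1/2)q_L)/2.
Substituting one into the other gives q_L = 107.1304 and q_G = 127.2174.
Price P = 405 - (1/2)·234.3478 = 287.8261.
Granite's profit: 287.8261·127.2174 - 97·127.2174 - (1/2)·127.2174² = 16184.2647.

16184.26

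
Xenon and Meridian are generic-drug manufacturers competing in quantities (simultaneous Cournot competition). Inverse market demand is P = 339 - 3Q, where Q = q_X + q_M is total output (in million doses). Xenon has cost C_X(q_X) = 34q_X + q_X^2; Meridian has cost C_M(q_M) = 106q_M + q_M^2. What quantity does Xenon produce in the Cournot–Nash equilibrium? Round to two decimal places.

Xenon's profit: π_X = (339 - 3Q)q_X - (34q_X + q_X²). Setting ∂π_X/∂q_X = 0: 305 - 8q_X - 3(q_M) = 0.
Meridian's first-order condition: 233 - 8q_M - 3(q_X) = 0.
Rearranging gives the reaction functions q_X = (305 - 3q_M)/8 and q_M = (233 - 3q_X)/8.
Solving the pair: q_X = 1741/55, q_M = 949/55.

31.65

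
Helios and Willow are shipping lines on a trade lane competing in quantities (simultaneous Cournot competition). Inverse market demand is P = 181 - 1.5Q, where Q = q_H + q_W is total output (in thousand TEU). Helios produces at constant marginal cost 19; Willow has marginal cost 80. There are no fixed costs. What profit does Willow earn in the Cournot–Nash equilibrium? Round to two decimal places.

Helios's profit: π_H = (181 - 1.5Q)q_H - (19q_H). Setting ∂π_H/∂q_H = 0: 162 - 3q_H - (3/2)(q_W) = 0.
Willow's first-order condition: 101 - 3q_W - (3/2)(q_H) = 0.
Best responses: q_H = (162 - (3/2)q_W)/3, q_W = (101 - (3/2)q_H)/3.
Substituting one into the other gives q_H = 446/9 and q_W = 80/9.
Price P = 181 - (3/2)·(526/9) = 280/3.
Willow's profit: (280/3 - 80)·(80/9) = 118.5185.

118.52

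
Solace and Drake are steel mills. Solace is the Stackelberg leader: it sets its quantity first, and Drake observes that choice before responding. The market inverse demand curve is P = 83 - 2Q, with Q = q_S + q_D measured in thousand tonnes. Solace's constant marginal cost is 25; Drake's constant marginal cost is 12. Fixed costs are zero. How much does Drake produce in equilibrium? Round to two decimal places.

Solve by backward induction. Given q_S, the follower Drake maximises π_D = (83 - 2q_S - 2q_D)q_D - 12q_D.
Follower FOC: 71 - 2q_S - 4q_D = 0, so q_D(q_S) = (71 - 2q_S)/4.
Solace substitutes q_D(q_S) into its own profit: π_S = q_S(83 - 2q_S - (71 - 2q_S)/2) - 25q_S = (95/2 - q_S)q_S - 25q_S.
Leader FOC: 45/2 - 2q_S = 0, so q_S = 45/4.
Then q_D = (71 - 2·(45/4))/4 = 97/8.

12.13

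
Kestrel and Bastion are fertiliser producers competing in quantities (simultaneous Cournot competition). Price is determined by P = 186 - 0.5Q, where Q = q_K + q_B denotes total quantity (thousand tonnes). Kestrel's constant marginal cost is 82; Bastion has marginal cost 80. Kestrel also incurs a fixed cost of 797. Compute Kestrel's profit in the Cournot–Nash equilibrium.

1515

Kestrel's profit: π_K = (186 - 0.5Q)q_K - (82q_K). Setting ∂π_K/∂q_K = 0: 104 - q_K - (1/2)(q_B) = 0.
Bastion's profit: π_B = (186 - 0.5Q)q_B - (80q_B). Setting ∂π_B/∂q_B = 0: 106 - q_B - (1/2)(q_K) = 0.
So q_K = (104 - (1/2)q_B) and q_B = (106 - (1/2)q_K).
Substituting one into the other gives q_K = 68 and q_B = 72.
Price P = 186 - (1/2)·140 = 116.
Kestrel's profit: (116 - 82)·68 - 797 = 1515.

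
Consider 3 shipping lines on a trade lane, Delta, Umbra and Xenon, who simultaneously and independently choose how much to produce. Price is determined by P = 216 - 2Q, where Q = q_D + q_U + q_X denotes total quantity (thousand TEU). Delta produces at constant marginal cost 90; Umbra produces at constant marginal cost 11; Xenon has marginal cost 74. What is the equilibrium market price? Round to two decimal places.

97.75

Delta's profit: π_D = (216 - 2Q)q_D - (90q_D). Setting ∂π_D/∂q_D = 0: 126 - 4q_D - 2(q_U + q_X) = 0.
Umbra's first-order condition: 205 - 4q_U - 2(q_D + q_X) = 0.
Xenon's first-order condition: 142 - 4q_X - 2(q_D + q_U) = 0.
Adding the 3 first-order conditions: 473 − 8Q = 0, so Q = 473/8.
Back-substituting: q_D = (126 − 473/4)/2 = 31/8, q_U = (205 − 473/4)/2 = 347/8, q_X = (142 − 473/4)/2 = 95/8.
Total output Q = 473/8, so price P = 216 - 2·(473/8) = 391/4.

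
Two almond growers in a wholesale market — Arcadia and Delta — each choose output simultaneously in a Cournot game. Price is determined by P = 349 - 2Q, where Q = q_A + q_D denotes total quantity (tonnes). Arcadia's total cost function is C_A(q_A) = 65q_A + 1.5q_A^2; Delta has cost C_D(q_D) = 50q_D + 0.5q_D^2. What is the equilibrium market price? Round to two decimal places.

Arcadia's profit: π_A = (349 - 2Q)q_A - (65q_A + (3/2)q_A²). Setting ∂π_A/∂q_A = 0: 284 - 7q_A - 2(q_D) = 0.
Delta's first-order condition: 299 - 5q_D - 2(q_A) = 0.
So q_A = (284 - 2q_D)/7 and q_D = (299 - 2q_A)/5.
Substituting one into the other gives q_A = 822/31 and q_D = 1525/31.
Total output Q = 75.7097, so price P = 349 - 2·75.7097 = 197.5806.

197.58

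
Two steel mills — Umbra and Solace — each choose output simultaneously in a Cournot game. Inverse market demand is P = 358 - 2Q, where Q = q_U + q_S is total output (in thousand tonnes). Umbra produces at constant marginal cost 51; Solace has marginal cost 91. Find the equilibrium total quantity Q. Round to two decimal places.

Umbra's profit: π_U = (358 - 2Q)q_U - (51q_U). Setting ∂π_U/∂q_U = 0: 307 - 4q_U - 2(q_S) = 0.
Solace's first-order condition: 267 - 4q_S - 2(q_U) = 0.
So q_U = (307 - 2q_S)/4 and q_S = (267 - 2q_U)/4.
Solving the pair: q_U = 347/6, q_S = 227/6.
Total output Q = 347/6 + 227/6 = 287/3.

95.67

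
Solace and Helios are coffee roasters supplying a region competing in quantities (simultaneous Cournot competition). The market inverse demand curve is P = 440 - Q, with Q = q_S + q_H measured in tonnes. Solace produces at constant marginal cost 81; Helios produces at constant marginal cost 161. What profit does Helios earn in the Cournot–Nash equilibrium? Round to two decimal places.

Solace's profit: π_S = (440 - Q)q_S - (81q_S). Setting ∂π_S/∂q_S = 0: 359 - 2q_S - (q_H) = 0.
Helios's profit: π_H = (440 - Q)q_H - (161q_H). Setting ∂π_H/∂q_H = 0: 279 - 2q_H - (q_S) = 0.
So q_S = (359 - q_H)/2 and q_H = (279 - q_S)/2.
Solving the pair: q_S = 439/3, q_H = 199/3.
Price P = 440 - 638/3 = 682/3.
Helios's profit: (682/3 - 161)·(199/3) = 4400.1111.

4400.11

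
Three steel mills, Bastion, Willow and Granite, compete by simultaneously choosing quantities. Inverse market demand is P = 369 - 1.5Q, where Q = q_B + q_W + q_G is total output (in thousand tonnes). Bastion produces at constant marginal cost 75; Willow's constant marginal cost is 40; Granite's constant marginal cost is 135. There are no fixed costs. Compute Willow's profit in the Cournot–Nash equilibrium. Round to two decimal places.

Bastion's profit: π_B = (369 - 1.5Q)q_B - (75q_B). Setting ∂π_B/∂q_B = 0: 294 - 3q_B - (3/2)(q_W + q_G) = 0.
Willow's first-order condition: 329 - 3q_W - (3/2)(q_B + q_G) = 0.
Granite's first-order condition: 234 - 3q_G - (3/2)(q_B + q_W) = 0.
Adding the 3 conditions: 857 − 3Q − 3Q = 0, i.e. Q = 857/6.
Back-substituting: q_B = (294 − 857/4)/(3/2) = 319/6, q_W = (329 − 857/4)/(3/2) = 153/2, q_G = (234 − 857/4)/(3/2) = 79/6.
Price P = 369 - (3/2)·(857/6) = 619/4.
Willow's profit: (619/4 - 40)·(153/2) = 8778.3750.

8778.38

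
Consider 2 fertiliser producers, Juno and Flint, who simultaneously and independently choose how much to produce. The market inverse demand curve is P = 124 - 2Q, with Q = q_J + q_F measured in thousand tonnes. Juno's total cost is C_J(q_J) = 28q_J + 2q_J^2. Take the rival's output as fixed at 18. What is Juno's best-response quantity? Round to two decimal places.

7.50

With the rival's output fixed at 18, Juno's profit is π_J = (124 - 2·18 - 2q_J)q_J - (28q_J + 2q_J²) = (88 - 2q_J)q_J - (28q_J + 2q_J²).
∂π_J/∂q_J = 60 - 8q_J = 0, so q_J = 15/2.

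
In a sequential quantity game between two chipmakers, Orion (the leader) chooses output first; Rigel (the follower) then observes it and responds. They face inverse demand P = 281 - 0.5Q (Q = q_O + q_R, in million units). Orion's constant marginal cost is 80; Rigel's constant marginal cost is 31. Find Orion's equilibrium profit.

5776

The follower Rigel best-responds to any q_O: π_R = (281 - 0.5Q)q_R - 31q_R.
Setting the follower's marginal profit to zero, 250 - (1/2)q_O - q_R = 0, i.e. q_R = (250 - (1/2)q_O).
Orion substitutes q_R(q_O) into its own profit: π_O = q_O(281 - (1/2)q_O - (250 - (1/2)q_O)/2) - 80q_O = (156 - (1/4)q_O)q_O - 80q_O.
The leader's first-order condition 76 - (1/2)q_O = 0 yields q_O = 152.
Then q_R = (250 - (1/2)·152) = 174.
Price P = 281 - (1/2)·326 = 118.
Orion's profit: (118 - 80)·152 = 5776.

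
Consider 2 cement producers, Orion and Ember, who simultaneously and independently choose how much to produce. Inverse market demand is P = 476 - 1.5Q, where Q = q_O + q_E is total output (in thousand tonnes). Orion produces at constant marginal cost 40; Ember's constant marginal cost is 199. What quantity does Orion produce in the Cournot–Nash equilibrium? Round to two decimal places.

Orion's profit: π_O = (476 - 1.5Q)q_O - (40q_O). Setting ∂π_O/∂q_O = 0: 436 - 3q_O - (3/2)(q_E) = 0.
Ember's first-order condition: 277 - 3q_E - (3/2)(q_O) = 0.
Rearranging gives the reaction functions q_O = (436 - (3/2)q_E)/3 and q_E = (277 - (3/2)q_O)/3.
Substituting one into the other gives q_O = 1190/9 and q_E = 236/9.

132.22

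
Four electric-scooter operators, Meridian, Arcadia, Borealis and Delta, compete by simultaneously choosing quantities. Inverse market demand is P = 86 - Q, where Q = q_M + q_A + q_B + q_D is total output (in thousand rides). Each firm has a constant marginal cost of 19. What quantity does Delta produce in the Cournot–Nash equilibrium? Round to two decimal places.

13.40

A representative firm's profit is π_i = q_i(86 - Q) - 19q_i.
Setting ∂π_i/∂q_i = 0 with rivals' quantities fixed: 67 - 2q_i - Σ_{j≠i} q_j = 0.
By symmetry each firm produces the same amount; substituting Σ_{j≠i} q_j = 3q_i yields q_i = 67/5.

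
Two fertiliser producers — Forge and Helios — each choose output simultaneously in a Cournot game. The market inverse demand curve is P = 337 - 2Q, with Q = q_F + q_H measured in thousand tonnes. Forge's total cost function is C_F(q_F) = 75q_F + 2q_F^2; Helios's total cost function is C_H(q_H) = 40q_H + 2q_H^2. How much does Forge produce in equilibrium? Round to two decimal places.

25.03

Forge's profit: π_F = (337 - 2Q)q_F - (75q_F + 2q_F²). Setting ∂π_F/∂q_F = 0: 262 - 8q_F - 2(q_H) = 0.
Helios's profit: π_H = (337 - 2Q)q_H - (40q_H + 2q_H²). Setting ∂π_H/∂q_H = 0: 297 - 8q_H - 2(q_F) = 0.
Best responses: q_F = (262 - 2q_H)/8, q_H = (297 - 2q_F)/8.
Substituting one into the other gives q_F = 751/30 and q_H = 463/15.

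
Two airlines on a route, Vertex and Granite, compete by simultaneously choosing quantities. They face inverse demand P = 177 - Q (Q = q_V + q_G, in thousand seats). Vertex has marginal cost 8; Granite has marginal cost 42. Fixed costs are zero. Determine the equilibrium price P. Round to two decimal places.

75.67

Vertex's profit: π_V = (177 - Q)q_V - (8q_V). Setting ∂π_V/∂q_V = 0: 169 - 2q_V - (q_G) = 0.
Granite's first-order condition: 135 - 2q_G - (q_V) = 0.
Rearranging gives the reaction functions q_V = (169 - q_G)/2 and q_G = (135 - q_V)/2.
Substituting one into the other gives q_V = 203/3 and q_G = 101/3.
Total output Q = 304/3, so price P = 177 - 304/3 = 227/3.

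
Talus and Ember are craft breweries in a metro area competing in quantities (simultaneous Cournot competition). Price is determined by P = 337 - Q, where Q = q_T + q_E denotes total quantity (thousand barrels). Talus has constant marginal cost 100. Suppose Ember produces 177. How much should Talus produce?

With the rival's output fixed at 177, Talus's profit is π_T = (337 - 177 - q_T)q_T - (100q_T) = (160 - q_T)q_T - (100q_T).
∂π_T/∂q_T = 60 - 2q_T = 0, so q_T = 30.

30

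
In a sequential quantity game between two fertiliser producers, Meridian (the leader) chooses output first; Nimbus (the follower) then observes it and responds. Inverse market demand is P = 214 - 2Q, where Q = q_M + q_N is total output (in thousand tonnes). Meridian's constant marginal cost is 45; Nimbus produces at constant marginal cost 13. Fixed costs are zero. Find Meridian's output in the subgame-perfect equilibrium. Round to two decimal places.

Solve by backward induction. Given q_M, the follower Nimbus maximises π_N = (214 - 2q_M - 2q_N)q_N - 13q_N.
∂π_N/∂q_N = 201 - 2q_M - 4q_N = 0 gives the reaction function q_N = (201 - 2q_M)/4.
The leader anticipates this reaction. Substituting into P = 214 - 2Q gives P = 227/2 - q_M, so π_M = (227/2 - q_M)q_M - 45q_M.
Maximising: ∂π_M/∂q_M = 137/2 - 2q_M = 0, giving q_M = 137/4.
Then q_N = (201 - 2·(137/4))/4 = 265/8.

34.25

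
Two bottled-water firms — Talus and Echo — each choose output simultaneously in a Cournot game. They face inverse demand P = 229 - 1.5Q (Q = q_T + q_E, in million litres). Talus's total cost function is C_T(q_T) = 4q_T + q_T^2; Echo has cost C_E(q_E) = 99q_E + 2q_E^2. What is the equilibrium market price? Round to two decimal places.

Talus's profit: π_T = (229 - 1.5Q)q_T - (4q_T + q_T²). Setting ∂π_T/∂q_T = 0: 225 - 5q_T - (3/2)(q_E) = 0.
Echo's profit: π_E = (229 - 1.5Q)q_E - (99q_E + 2q_E²). Setting ∂π_E/∂q_E = 0: 130 - 7q_E - (3/2)(q_T) = 0.
Best responses: q_T = (225 - (3/2)q_E)/5, q_E = (130 - (3/2)q_T)/7.
Substituting one into the other gives q_T = 42.1374 and q_E = 1250/131.
Total output Q = 51.6794, so price P = 229 - (3/2)·51.6794 = 151.4809.

151.48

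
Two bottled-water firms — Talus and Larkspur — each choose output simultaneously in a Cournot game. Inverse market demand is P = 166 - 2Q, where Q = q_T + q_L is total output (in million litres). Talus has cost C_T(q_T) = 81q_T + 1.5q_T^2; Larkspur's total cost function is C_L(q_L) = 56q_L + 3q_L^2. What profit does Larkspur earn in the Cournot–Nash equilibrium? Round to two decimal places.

Talus's profit: π_T = (166 - 2Q)q_T - (81q_T + (3/2)q_T²). Setting ∂π_T/∂q_T = 0: 85 - 7q_T - 2(q_L) = 0.
Larkspur's profit: π_L = (166 - 2Q)q_L - (56q_L + 3q_L²). Setting ∂π_L/∂q_L = 0: 110 - 10q_L - 2(q_T) = 0.
Rearranging gives the reaction functions q_T = (85 - 2q_L)/7 and q_L = (110 - 2q_T)/10.
Solving the pair: q_T = 105/11, q_L = 100/11.
Price P = 166 - 2·(205/11) = 1416/11.
Larkspur's profit: (1416/11)·(100/11) - 56·(100/11) - 3(100/11)² = 413.2231.

413.22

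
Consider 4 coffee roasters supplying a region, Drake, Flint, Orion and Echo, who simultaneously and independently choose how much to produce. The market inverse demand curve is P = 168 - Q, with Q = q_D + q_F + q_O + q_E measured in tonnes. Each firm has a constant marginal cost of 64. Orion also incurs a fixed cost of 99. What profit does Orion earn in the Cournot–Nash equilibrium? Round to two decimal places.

A representative firm's profit is π_i = q_i(168 - Q) - 64q_i.
Setting ∂π_i/∂q_i = 0 with rivals' quantities fixed: 104 - 2q_i - Σ_{j≠i} q_j = 0.
With identical firms every q_j equals q_i, so Σ_{j≠i} q_j = 3q_i and 104 = 5q_i, giving q_i = 104/5.
Price P = 168 - 416/5 = 424/5.
Orion's profit: (424/5 - 64)·(104/5) - 99 = 333.6400.

333.64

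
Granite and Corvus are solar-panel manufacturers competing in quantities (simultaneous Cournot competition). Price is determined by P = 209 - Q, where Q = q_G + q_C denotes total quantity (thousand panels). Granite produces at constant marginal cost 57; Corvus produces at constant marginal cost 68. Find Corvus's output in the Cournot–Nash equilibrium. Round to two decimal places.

43.33

Granite's profit: π_G = (209 - Q)q_G - (57q_G). Setting ∂π_G/∂q_G = 0: 152 - 2q_G - (q_C) = 0.
Corvus's first-order condition: 141 - 2q_C - (q_G) = 0.
Best responses: q_G = (152 - q_C)/2, q_C = (141 - q_G)/2.
Solving the pair: q_G = 163/3, q_C = 130/3.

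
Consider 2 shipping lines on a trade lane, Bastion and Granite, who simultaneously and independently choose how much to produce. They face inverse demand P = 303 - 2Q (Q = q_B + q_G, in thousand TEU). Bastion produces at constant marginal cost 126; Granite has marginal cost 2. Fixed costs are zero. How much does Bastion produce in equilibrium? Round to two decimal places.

8.83

Bastion's profit: π_B = (303 - 2Q)q_B - (126q_B). Setting ∂π_B/∂q_B = 0: 177 - 4q_B - 2(q_G) = 0.
Granite's first-order condition: 301 - 4q_G - 2(q_B) = 0.
Rearranging gives the reaction functions q_B = (177 - 2q_G)/4 and q_G = (301 - 2q_B)/4.
Substituting one into the other gives q_B = 53/6 and q_G = 425/6.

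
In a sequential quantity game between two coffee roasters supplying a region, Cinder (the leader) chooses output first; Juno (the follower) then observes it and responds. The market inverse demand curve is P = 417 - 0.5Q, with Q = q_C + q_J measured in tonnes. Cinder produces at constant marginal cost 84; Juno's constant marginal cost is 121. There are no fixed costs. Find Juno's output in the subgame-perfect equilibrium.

111

The follower Juno best-responds to any q_C: π_J = (417 - 0.5Q)q_J - 121q_J.
Follower FOC: 296 - (1/2)q_C - q_J = 0, so q_J(q_C) = (296 - (1/2)q_C).
The leader anticipates this reaction. Substituting into P = 417 - 0.5Q gives P = 269 - (1/4)q_C, so π_C = (269 - (1/4)q_C)q_C - 84q_C.
Maximising: ∂π_C/∂q_C = 185 - (1/2)q_C = 0, giving q_C = 370.
Then q_J = (296 - (1/2)·370) = 111.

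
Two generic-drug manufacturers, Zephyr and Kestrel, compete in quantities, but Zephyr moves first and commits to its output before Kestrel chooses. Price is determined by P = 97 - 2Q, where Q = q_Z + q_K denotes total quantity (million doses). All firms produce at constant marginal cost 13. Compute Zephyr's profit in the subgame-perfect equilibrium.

The follower Kestrel best-responds to any q_Z: π_K = (97 - 2Q)q_K - 13q_K.
Follower FOC: 84 - 2q_Z - 4q_K = 0, so q_K(q_Z) = (84 - 2q_Z)/4.
Zephyr substitutes q_K(q_Z) into its own profit: π_Z = q_Z(97 - 2q_Z - (84 - 2q_Z)/2) - 13q_Z = (55 - q_Z)q_Z - 13q_Z.
Leader FOC: 42 - 2q_Z = 0, so q_Z = 21.
Then q_K = (84 - 2·21)/4 = 21/2.
Price P = 97 - 2·(63/2) = 34.
Zephyr's profit: (34 - 13)·21 = 441.

441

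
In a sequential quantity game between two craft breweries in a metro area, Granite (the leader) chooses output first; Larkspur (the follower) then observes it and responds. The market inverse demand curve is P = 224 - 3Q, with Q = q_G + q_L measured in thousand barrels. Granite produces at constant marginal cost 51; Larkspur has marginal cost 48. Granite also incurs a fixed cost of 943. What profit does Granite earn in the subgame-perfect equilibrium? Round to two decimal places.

Solve by backward induction. Given q_G, the follower Larkspur maximises π_L = (224 - 3q_G - 3q_L)q_L - 48q_L.
Follower FOC: 176 - 3q_G - 6q_L = 0, so q_L(q_G) = (176 - 3q_G)/6.
Granite substitutes q_L(q_G) into its own profit: π_G = q_G(224 - 3q_G - (176 - 3q_G)/2) - 51q_G = (136 - (3/2)q_G)q_G - 51q_G.
The leader's first-order condition 85 - 3q_G = 0 yields q_G = 85/3.
Then q_L = (176 - 3·(85/3))/6 = 91/6.
Price P = 224 - 3·(87/2) = 187/2.
Granite's profit: (187/2 - 51)·(85/3) - 943 = 1567/6.

261.17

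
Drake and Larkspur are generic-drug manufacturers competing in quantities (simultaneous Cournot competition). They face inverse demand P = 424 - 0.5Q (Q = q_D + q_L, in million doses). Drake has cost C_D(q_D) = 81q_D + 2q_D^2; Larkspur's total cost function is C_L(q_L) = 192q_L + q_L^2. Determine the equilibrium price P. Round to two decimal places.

359.54

Drake's profit: π_D = (424 - 0.5Q)q_D - (81q_D + 2q_D²). Setting ∂π_D/∂q_D = 0: 343 - 5q_D - (1/2)(q_L) = 0.
Larkspur's first-order condition: 232 - 3q_L - (1/2)(q_D) = 0.
Rearranging gives the reaction functions q_D = (343 - (1/2)q_L)/5 and q_L = (232 - (1/2)q_D)/3.
Substituting one into the other gives q_D = 61.8983 and q_L = 67.0169.
Total output Q = 128.9153, so price P = 424 - (1/2)·128.9153 = 359.5424.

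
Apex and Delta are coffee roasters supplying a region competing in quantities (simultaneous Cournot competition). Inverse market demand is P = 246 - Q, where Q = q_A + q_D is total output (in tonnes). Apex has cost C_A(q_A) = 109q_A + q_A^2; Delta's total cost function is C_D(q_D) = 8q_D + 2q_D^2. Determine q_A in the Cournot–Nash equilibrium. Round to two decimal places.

Apex's profit: π_A = (246 - Q)q_A - (109q_A + q_A²). Setting ∂π_A/∂q_A = 0: 137 - 4q_A - (q_D) = 0.
Delta's profit: π_D = (246 - Q)q_D - (8q_D + 2q_D²). Setting ∂π_D/∂q_D = 0: 238 - 6q_D - (q_A) = 0.
Best responses: q_A = (137 - q_D)/4, q_D = (238 - q_A)/6.
Solving the pair: q_A = 584/23, q_D = 815/23.

25.39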